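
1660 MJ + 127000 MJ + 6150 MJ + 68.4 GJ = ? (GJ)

203.21 GJ

In GJ:
  1660 MJ = 1660 × 10⁻³ GJ = 1.66
  127000 MJ = 127000 × 10⁻³ GJ = 127
  6150 MJ = 6150 × 10⁻³ GJ = 6.15
  68.4 GJ → 68.4
Sum: 1.66 + 127 + 6.15 + 68.4 = 203.21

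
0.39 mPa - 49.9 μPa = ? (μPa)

In μPa:
  0.39 mPa = 0.39 × 10³ μPa = 390
  49.9 μPa → 49.9
Difference: 390 - 49.9 = 340.1

340.1 μPa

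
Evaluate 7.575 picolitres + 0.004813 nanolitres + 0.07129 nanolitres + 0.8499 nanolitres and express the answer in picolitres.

933.578 picolitres

In picolitres:
  7.575 picolitres → 7.575
  0.004813 nanolitres = 0.004813 × 10³ picolitres = 4.813
  0.07129 nanolitres = 0.07129 × 10³ picolitres = 71.29
  0.8499 nanolitres = 0.8499 × 10³ picolitres = 849.9
Sum: 7.575 + 4.813 + 71.29 + 849.9 = 933.578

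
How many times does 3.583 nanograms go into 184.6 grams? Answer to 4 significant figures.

51520000000

(184.6) / (3.583 × 10^-9) = 51.521 × 10^9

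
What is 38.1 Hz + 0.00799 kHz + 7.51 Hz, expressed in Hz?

53.6 Hz

In Hz:
  38.1 Hz → 38.1
  0.00799 kHz = 0.00799 × 10^3 Hz = 7.99
  7.51 Hz → 7.51
Sum: 38.1 + 7.99 + 7.51 = 53.6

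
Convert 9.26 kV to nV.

9260000000000 nV

kilo = 10^3, nano = 10^-9; factor is 10^12.
9.26 × 10^12 = 9260000000000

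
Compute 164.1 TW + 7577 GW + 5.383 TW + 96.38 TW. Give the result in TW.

In TW:
  164.1 TW → 164.1
  7577 GW = 7577 × 10⁻³ TW = 7.577
  5.383 TW → 5.383
  96.38 TW → 96.38
Sum: 164.1 + 7.577 + 5.383 + 96.38 = 273.44

273.44 TW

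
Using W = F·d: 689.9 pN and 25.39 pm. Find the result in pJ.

0.000000017516561 pJ

689.9e-12 × 25.39e-12 = 17516.561e-24 J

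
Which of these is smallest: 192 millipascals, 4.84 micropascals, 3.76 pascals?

192 millipascals = 0.192 pascals
4.84 micropascals = 0.00000484 pascals
3.76 pascals = 3.76 pascals

4.84 micropascals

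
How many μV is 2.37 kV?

2370000000 μV

kilo = 1e3, micro = 1e-6; factor is 1e9.
2.37 × 1e9 = 2370000000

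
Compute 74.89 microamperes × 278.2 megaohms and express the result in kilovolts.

74.89 × 10⁻⁶ × 278.2 × 10⁶ = 20834.398 V

20.834398 kilovolts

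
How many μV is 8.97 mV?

8970 μV

milli = 1e-3, micro = 1e-6; factor is 1e3.
8.97 × 1e3 = 8970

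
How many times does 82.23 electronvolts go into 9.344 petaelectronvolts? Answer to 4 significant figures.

113600000000000

(9.344e15) / (82.23) = 0.11363e15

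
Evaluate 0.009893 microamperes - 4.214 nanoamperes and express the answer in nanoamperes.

In nanoamperes:
  0.009893 microamperes = 0.009893e3 nanoamperes = 9.893
  4.214 nanoamperes → 4.214
Difference: 9.893 - 4.214 = 5.679

5.679 nanoamperes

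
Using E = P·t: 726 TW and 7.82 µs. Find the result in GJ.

5.67732 GJ

726e12 × 7.82e-6 = 5677.32e6 J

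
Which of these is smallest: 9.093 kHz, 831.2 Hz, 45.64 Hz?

45.64 Hz

9.093 kHz = 9093 Hz
831.2 Hz = 831.2 Hz
45.64 Hz = 45.64 Hz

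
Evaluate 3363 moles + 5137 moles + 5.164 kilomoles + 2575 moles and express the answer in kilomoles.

16.239 kilomoles

In kilomoles:
  3363 moles = 3363e-3 kilomoles = 3.363
  5137 moles = 5137e-3 kilomoles = 5.137
  5.164 kilomoles → 5.164
  2575 moles = 2575e-3 kilomoles = 2.575
Sum: 3.363 + 5.137 + 5.164 + 2.575 = 16.239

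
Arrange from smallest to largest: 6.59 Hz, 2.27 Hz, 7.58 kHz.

2.27 Hz < 6.59 Hz < 7.58 kHz

6.59 Hz = 6.59 Hz
2.27 Hz = 2.27 Hz
7.58 kHz = 7580 Hz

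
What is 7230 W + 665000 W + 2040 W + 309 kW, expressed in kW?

In kW:
  7230 W = 7230 × 10⁻³ kW = 7.23
  665000 W = 665000 × 10⁻³ kW = 665
  2040 W = 2040 × 10⁻³ kW = 2.04
  309 kW → 309
Sum: 7.23 + 665 + 2.04 + 309 = 983.27

983.27 kW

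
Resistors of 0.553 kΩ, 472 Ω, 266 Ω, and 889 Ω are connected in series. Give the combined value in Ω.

In Ω:
  0.553 kΩ = 0.553 × 10³ Ω = 553
  472 Ω → 472
  266 Ω → 266
  889 Ω → 889
Sum: 553 + 472 + 266 + 889 = 2180

2180 Ω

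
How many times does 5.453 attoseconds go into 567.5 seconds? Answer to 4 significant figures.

104100000000000000000

(567.5) / (5.453 × 10⁻¹⁸) = 104.07 × 10¹⁸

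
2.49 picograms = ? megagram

0.00000000000000000249 megagrams

pico = 10^-12, mega = 10^6; factor is 10^-18.
2.49 × 10^-18 = 0.00000000000000000249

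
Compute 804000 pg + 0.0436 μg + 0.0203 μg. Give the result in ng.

In ng:
  804000 pg = 804000 × 10^-3 ng = 804
  0.0436 μg = 0.0436 × 10^3 ng = 43.6
  0.0203 μg = 0.0203 × 10^3 ng = 20.3
Sum: 804 + 43.6 + 20.3 = 867.9

867.9 ng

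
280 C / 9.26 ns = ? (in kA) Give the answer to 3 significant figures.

30200000 kA

(280) / (9.26 × 10⁻⁹) = 30.238 × 10⁹ A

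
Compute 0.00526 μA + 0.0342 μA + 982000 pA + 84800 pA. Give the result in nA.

1106.26 nA

In nA:
  0.00526 μA = 0.00526e3 nA = 5.26
  0.0342 μA = 0.0342e3 nA = 34.2
  982000 pA = 982000e-3 nA = 982
  84800 pA = 84800e-3 nA = 84.8
Sum: 5.26 + 34.2 + 982 + 84.8 = 1106.26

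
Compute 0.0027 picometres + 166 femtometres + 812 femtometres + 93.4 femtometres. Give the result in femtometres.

1074.1 femtometres

In femtometres:
  0.0027 picometres = 0.0027 × 10^3 femtometres = 2.7
  166 femtometres → 166
  812 femtometres → 812
  93.4 femtometres → 93.4
Sum: 2.7 + 166 + 812 + 93.4 = 1074.1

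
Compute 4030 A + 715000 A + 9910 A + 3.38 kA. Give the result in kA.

732.32 kA

In kA:
  4030 A = 4030e-3 kA = 4.03
  715000 A = 715000e-3 kA = 715
  9910 A = 9910e-3 kA = 9.91
  3.38 kA → 3.38
Sum: 4.03 + 715 + 9.91 + 3.38 = 732.32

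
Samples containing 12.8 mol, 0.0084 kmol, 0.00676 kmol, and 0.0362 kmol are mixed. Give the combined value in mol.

64.16 mol

In mol:
  12.8 mol → 12.8
  0.0084 kmol = 0.0084 × 10^3 mol = 8.4
  0.00676 kmol = 0.00676 × 10^3 mol = 6.76
  0.0362 kmol = 0.0362 × 10^3 mol = 36.2
Sum: 12.8 + 8.4 + 6.76 + 36.2 = 64.16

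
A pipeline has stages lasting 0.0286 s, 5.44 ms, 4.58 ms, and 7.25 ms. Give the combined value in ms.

In ms:
  0.0286 s = 0.0286 × 10³ ms = 28.6
  5.44 ms → 5.44
  4.58 ms → 4.58
  7.25 ms → 7.25
Sum: 28.6 + 5.44 + 4.58 + 7.25 = 45.87

45.87 ms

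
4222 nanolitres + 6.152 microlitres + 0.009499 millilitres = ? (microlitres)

In microlitres:
  4222 nanolitres = 4222 × 10⁻³ microlitres = 4.222
  6.152 microlitres → 6.152
  0.009499 millilitres = 0.009499 × 10³ microlitres = 9.499
Sum: 4.222 + 6.152 + 9.499 = 19.873

19.873 microlitres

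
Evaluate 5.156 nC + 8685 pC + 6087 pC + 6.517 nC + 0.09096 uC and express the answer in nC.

In nC:
  5.156 nC → 5.156
  8685 pC = 8685e-3 nC = 8.685
  6087 pC = 6087e-3 nC = 6.087
  6.517 nC → 6.517
  0.09096 uC = 0.09096e3 nC = 90.96
Sum: 5.156 + 8.685 + 6.087 + 6.517 + 90.96 = 117.405

117.405 nC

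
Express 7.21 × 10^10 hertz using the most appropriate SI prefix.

= 72.1 × 10^9 hertz; 10^9 is giga.

72.1 gigahertz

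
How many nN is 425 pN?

0.425 nN

pico = 10⁻¹², nano = 10⁻⁹; factor is 10⁻³.
425 × 10⁻³ = 0.425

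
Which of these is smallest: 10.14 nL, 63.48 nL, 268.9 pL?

268.9 pL

10.14 nL = 0.00000001014 L
63.48 nL = 0.00000006348 L
268.9 pL = 0.0000000002689 L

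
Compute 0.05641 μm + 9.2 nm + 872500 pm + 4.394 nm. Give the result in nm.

In nm:
  0.05641 μm = 0.05641e3 nm = 56.41
  9.2 nm → 9.2
  872500 pm = 872500e-3 nm = 872.5
  4.394 nm → 4.394
Sum: 56.41 + 9.2 + 872.5 + 4.394 = 942.504

942.504 nm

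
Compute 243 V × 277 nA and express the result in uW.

243 × 277 × 10^-9 = 67311 × 10^-9 W

67.311 uW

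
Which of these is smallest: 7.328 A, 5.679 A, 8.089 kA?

5.679 A

7.328 A = 7.328 A
5.679 A = 5.679 A
8.089 kA = 8089 A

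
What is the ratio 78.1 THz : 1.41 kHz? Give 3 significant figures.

55400000000

(78.1 × 10^12) / (1.41 × 10^3) = 55.39 × 10^9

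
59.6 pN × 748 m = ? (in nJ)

44.5808 nJ

59.6e-12 × 748 = 44580.8e-12 J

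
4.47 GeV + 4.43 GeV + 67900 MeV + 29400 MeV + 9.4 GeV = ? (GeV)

In GeV:
  4.47 GeV → 4.47
  4.43 GeV → 4.43
  67900 MeV = 67900 × 10^-3 GeV = 67.9
  29400 MeV = 29400 × 10^-3 GeV = 29.4
  9.4 GeV → 9.4
Sum: 4.47 + 4.43 + 67.9 + 29.4 + 9.4 = 115.6

115.6 GeV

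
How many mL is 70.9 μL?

micro = 10^-6, milli = 10^-3; factor is 10^-3.
70.9 × 10^-3 = 0.0709

0.0709 mL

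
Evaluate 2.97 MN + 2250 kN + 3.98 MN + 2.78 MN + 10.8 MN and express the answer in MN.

22.78 MN

In MN:
  2.97 MN → 2.97
  2250 kN = 2250 × 10^-3 MN = 2.25
  3.98 MN → 3.98
  2.78 MN → 2.78
  10.8 MN → 10.8
Sum: 2.97 + 2.25 + 3.98 + 2.78 + 10.8 = 22.78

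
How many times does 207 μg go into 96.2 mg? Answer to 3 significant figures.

465

(96.2e-3) / (207e-6) = 0.4647e3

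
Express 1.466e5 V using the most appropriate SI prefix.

146.6 kV

= 146.6e3 V; 1e3 is kilo.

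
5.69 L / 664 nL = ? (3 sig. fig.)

8570000

(5.69) / (664e-9) = 0.008569e9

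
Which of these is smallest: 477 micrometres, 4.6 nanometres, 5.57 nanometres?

4.6 nanometres

477 micrometres = 0.000477 metres
4.6 nanometres = 0.0000000046 metres
5.57 nanometres = 0.00000000557 metres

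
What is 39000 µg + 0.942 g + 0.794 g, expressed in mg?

1775 mg

In mg:
  39000 µg = 39000 × 10⁻³ mg = 39
  0.942 g = 0.942 × 10³ mg = 942
  0.794 g = 0.794 × 10³ mg = 794
Sum: 39 + 942 + 794 = 1775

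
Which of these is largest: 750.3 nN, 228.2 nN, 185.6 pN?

750.3 nN = 0.0000007503 N
228.2 nN = 0.0000002282 N
185.6 pN = 0.0000000001856 N

750.3 nN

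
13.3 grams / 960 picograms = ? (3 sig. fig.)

13900000000

(13.3) / (960 × 10^-12) = 0.01385 × 10^12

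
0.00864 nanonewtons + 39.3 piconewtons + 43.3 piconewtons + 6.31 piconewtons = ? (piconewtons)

97.55 piconewtons

In piconewtons:
  0.00864 nanonewtons = 0.00864 × 10³ piconewtons = 8.64
  39.3 piconewtons → 39.3
  43.3 piconewtons → 43.3
  6.31 piconewtons → 6.31
Sum: 8.64 + 39.3 + 43.3 + 6.31 = 97.55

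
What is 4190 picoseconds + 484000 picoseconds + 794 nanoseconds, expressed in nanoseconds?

In nanoseconds:
  4190 picoseconds = 4190 × 10⁻³ nanoseconds = 4.19
  484000 picoseconds = 484000 × 10⁻³ nanoseconds = 484
  794 nanoseconds → 794
Sum: 4.19 + 484 + 794 = 1282.19

1282.19 nanoseconds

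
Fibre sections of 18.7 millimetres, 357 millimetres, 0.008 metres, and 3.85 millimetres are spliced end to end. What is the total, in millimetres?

387.55 millimetres

In millimetres:
  18.7 millimetres → 18.7
  357 millimetres → 357
  0.008 metres = 0.008 × 10^3 millimetres = 8
  3.85 millimetres → 3.85
Sum: 18.7 + 357 + 8 + 3.85 = 387.55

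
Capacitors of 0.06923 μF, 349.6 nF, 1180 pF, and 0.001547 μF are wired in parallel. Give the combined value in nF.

421.557 nF

In nF:
  0.06923 μF = 0.06923 × 10³ nF = 69.23
  349.6 nF → 349.6
  1180 pF = 1180 × 10⁻³ nF = 1.18
  0.001547 μF = 0.001547 × 10³ nF = 1.547
Sum: 69.23 + 349.6 + 1.18 + 1.547 = 421.557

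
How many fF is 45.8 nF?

nano = 10^-9, femto = 10^-15; factor is 10^6.
45.8 × 10^6 = 45800000

45800000 fF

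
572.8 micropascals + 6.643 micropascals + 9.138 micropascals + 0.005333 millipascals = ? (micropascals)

593.914 micropascals

In micropascals:
  572.8 micropascals → 572.8
  6.643 micropascals → 6.643
  9.138 micropascals → 9.138
  0.005333 millipascals = 0.005333e3 micropascals = 5.333
Sum: 572.8 + 6.643 + 9.138 + 5.333 = 593.914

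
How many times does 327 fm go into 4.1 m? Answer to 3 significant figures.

(4.1) / (327 × 10^-15) = 0.01254 × 10^15

12500000000000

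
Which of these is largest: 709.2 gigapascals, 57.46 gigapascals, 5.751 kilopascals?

709.2 gigapascals = 709200000000 pascals
57.46 gigapascals = 57460000000 pascals
5.751 kilopascals = 5751 pascals

709.2 gigapascals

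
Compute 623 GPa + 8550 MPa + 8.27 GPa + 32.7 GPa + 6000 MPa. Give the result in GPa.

In GPa:
  623 GPa → 623
  8550 MPa = 8550 × 10⁻³ GPa = 8.55
  8.27 GPa → 8.27
  32.7 GPa → 32.7
  6000 MPa = 6000 × 10⁻³ GPa = 6
Sum: 623 + 8.55 + 8.27 + 32.7 + 6 = 678.52

678.52 GPa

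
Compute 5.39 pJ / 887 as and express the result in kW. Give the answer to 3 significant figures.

6.08 kW

(5.39 × 10⁻¹²) / (887 × 10⁻¹⁸) = 0.0060767 × 10⁶ W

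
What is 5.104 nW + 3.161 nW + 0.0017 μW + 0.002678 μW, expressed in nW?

12.643 nW

In nW:
  5.104 nW → 5.104
  3.161 nW → 3.161
  0.0017 μW = 0.0017 × 10^3 nW = 1.7
  0.002678 μW = 0.002678 × 10^3 nW = 2.678
Sum: 5.104 + 3.161 + 1.7 + 2.678 = 12.643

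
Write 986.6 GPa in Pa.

986600000000 Pa

giga = 10^9, (no prefix) = 10^0; factor is 10^9.
986.6 × 10^9 = 986600000000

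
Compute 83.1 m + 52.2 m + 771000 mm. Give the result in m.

In m:
  83.1 m → 83.1
  52.2 m → 52.2
  771000 mm = 771000 × 10^-3 m = 771
Sum: 83.1 + 52.2 + 771 = 906.3

906.3 m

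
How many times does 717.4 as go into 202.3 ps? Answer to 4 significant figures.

282000

(202.3 × 10⁻¹²) / (717.4 × 10⁻¹⁸) = 0.28199 × 10⁶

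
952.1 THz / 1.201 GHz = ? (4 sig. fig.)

792800

(952.1e12) / (1.201e9) = 792.76e3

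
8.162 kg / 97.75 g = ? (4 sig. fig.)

(8.162e3) / (97.75) = 0.083499e3

83.50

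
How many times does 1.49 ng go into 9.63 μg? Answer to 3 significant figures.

6460

(9.63 × 10^-6) / (1.49 × 10^-9) = 6.463 × 10^3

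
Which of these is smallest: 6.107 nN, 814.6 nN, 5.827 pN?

5.827 pN

6.107 nN = 0.000000006107 N
814.6 nN = 0.0000008146 N
5.827 pN = 0.000000000005827 N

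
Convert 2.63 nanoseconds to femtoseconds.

2630000 femtoseconds

nano = 10^-9, femto = 10^-15; factor is 10^6.
2.63 × 10^6 = 2630000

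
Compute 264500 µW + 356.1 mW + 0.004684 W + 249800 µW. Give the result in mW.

875.084 mW

In mW:
  264500 µW = 264500 × 10⁻³ mW = 264.5
  356.1 mW → 356.1
  0.004684 W = 0.004684 × 10³ mW = 4.684
  249800 µW = 249800 × 10⁻³ mW = 249.8
Sum: 264.5 + 356.1 + 4.684 + 249.8 = 875.084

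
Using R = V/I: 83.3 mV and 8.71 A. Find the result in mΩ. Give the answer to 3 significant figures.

9.56 mΩ

(83.3 × 10^-3) / (8.71) = 9.5637 × 10^-3 Ω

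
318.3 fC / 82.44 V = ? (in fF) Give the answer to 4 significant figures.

(318.3e-15) / (82.44) = 3.86099e-15 F

3.861 fF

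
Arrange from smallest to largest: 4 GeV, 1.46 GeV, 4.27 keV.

4.27 keV < 1.46 GeV < 4 GeV

4 GeV = 4000000000 eV
1.46 GeV = 1460000000 eV
4.27 keV = 4270 eV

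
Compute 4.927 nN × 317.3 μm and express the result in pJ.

4.927e-9 × 317.3e-6 = 1563.3371e-15 J

1.5633371 pJ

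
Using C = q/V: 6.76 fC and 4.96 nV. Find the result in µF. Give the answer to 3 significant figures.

(6.76e-15) / (4.96e-9) = 1.3629e-6 F

1.36 µF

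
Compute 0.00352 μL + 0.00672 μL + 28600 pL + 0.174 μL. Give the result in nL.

212.84 nL

In nL:
  0.00352 μL = 0.00352e3 nL = 3.52
  0.00672 μL = 0.00672e3 nL = 6.72
  28600 pL = 28600e-3 nL = 28.6
  0.174 μL = 0.174e3 nL = 174
Sum: 3.52 + 6.72 + 28.6 + 174 = 212.84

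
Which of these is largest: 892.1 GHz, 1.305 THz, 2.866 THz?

2.866 THz

892.1 GHz = 892100000000 Hz
1.305 THz = 1305000000000 Hz
2.866 THz = 2866000000000 Hz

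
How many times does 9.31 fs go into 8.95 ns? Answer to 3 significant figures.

(8.95e-9) / (9.31e-15) = 0.9613e6

961000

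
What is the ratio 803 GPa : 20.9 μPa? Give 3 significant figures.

38400000000000000

(803 × 10^9) / (20.9 × 10^-6) = 38.42 × 10^15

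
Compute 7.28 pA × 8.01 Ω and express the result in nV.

0.0583128 nV

7.28e-12 × 8.01 = 58.3128e-12 V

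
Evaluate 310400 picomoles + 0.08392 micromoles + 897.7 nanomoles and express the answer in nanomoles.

1292.02 nanomoles

In nanomoles:
  310400 picomoles = 310400e-3 nanomoles = 310.4
  0.08392 micromoles = 0.08392e3 nanomoles = 83.92
  897.7 nanomoles → 897.7
Sum: 310.4 + 83.92 + 897.7 = 1292.02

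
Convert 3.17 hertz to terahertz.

0.00000000000317 terahertz

(no prefix) = 10⁰, tera = 10¹²; factor is 10⁻¹².
3.17 × 10⁻¹² = 0.00000000000317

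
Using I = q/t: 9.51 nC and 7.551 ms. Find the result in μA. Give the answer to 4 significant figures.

(9.51e-9) / (7.551e-3) = 1.25944e-6 A

1.259 μA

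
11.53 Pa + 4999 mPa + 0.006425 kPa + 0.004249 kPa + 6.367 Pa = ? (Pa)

In Pa:
  11.53 Pa → 11.53
  4999 mPa = 4999 × 10⁻³ Pa = 4.999
  0.006425 kPa = 0.006425 × 10³ Pa = 6.425
  0.004249 kPa = 0.004249 × 10³ Pa = 4.249
  6.367 Pa → 6.367
Sum: 11.53 + 4.999 + 6.425 + 4.249 + 6.367 = 33.57

33.57 Pa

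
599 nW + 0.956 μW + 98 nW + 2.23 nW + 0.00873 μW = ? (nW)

1663.96 nW

In nW:
  599 nW → 599
  0.956 μW = 0.956 × 10³ nW = 956
  98 nW → 98
  2.23 nW → 2.23
  0.00873 μW = 0.00873 × 10³ nW = 8.73
Sum: 599 + 956 + 98 + 2.23 + 8.73 = 1663.96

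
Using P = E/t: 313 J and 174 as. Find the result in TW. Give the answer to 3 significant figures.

(313) / (174 × 10^-18) = 1.7989 × 10^18 W

1800000 TW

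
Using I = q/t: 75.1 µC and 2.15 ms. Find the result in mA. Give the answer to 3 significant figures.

(75.1 × 10⁻⁶) / (2.15 × 10⁻³) = 34.93 × 10⁻³ A

34.9 mA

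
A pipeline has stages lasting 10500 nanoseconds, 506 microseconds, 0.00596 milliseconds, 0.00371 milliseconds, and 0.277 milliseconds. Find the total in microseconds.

803.17 microseconds

In microseconds:
  10500 nanoseconds = 10500e-3 microseconds = 10.5
  506 microseconds → 506
  0.00596 milliseconds = 0.00596e3 microseconds = 5.96
  0.00371 milliseconds = 0.00371e3 microseconds = 3.71
  0.277 milliseconds = 0.277e3 microseconds = 277
Sum: 10.5 + 506 + 5.96 + 3.71 + 277 = 803.17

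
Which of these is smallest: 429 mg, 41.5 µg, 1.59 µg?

429 mg = 0.429 g
41.5 µg = 0.0000415 g
1.59 µg = 0.00000159 g

1.59 µg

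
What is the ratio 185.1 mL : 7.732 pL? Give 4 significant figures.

23940000000

(185.1 × 10⁻³) / (7.732 × 10⁻¹²) = 23.939 × 10⁹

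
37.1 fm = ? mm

femto = 10^-15, milli = 10^-3; factor is 10^-12.
37.1 × 10^-12 = 0.0000000000371

0.0000000000371 mm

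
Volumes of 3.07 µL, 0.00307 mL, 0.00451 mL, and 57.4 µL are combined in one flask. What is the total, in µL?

In µL:
  3.07 µL → 3.07
  0.00307 mL = 0.00307 × 10³ µL = 3.07
  0.00451 mL = 0.00451 × 10³ µL = 4.51
  57.4 µL → 57.4
Sum: 3.07 + 3.07 + 4.51 + 57.4 = 68.05

68.05 µL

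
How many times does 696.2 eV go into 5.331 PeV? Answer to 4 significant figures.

7657000000000

(5.331 × 10¹⁵) / (696.2) = 0.0076573 × 10¹⁵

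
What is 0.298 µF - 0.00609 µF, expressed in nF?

In nF:
  0.298 µF = 0.298 × 10^3 nF = 298
  0.00609 µF = 0.00609 × 10^3 nF = 6.09
Difference: 298 - 6.09 = 291.91

291.91 nF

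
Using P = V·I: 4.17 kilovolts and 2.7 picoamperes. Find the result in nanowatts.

4.17e3 × 2.7e-12 = 11.259e-9 W

11.259 nanowatts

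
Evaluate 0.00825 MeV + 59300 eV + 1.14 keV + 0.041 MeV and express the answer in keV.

109.69 keV

In keV:
  0.00825 MeV = 0.00825e3 keV = 8.25
  59300 eV = 59300e-3 keV = 59.3
  1.14 keV → 1.14
  0.041 MeV = 0.041e3 keV = 41
Sum: 8.25 + 59.3 + 1.14 + 41 = 109.69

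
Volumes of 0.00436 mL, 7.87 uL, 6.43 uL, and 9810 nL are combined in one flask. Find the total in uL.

In uL:
  0.00436 mL = 0.00436 × 10^3 uL = 4.36
  7.87 uL → 7.87
  6.43 uL → 6.43
  9810 nL = 9810 × 10^-3 uL = 9.81
Sum: 4.36 + 7.87 + 6.43 + 9.81 = 28.47

28.47 uL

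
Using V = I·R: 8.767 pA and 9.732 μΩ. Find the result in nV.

8.767 × 10⁻¹² × 9.732 × 10⁻⁶ = 85.320444 × 10⁻¹⁸ V

0.000000085320444 nV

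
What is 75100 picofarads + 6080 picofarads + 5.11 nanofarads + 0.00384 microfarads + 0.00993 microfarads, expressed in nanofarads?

100.06 nanofarads

In nanofarads:
  75100 picofarads = 75100e-3 nanofarads = 75.1
  6080 picofarads = 6080e-3 nanofarads = 6.08
  5.11 nanofarads → 5.11
  0.00384 microfarads = 0.00384e3 nanofarads = 3.84
  0.00993 microfarads = 0.00993e3 nanofarads = 9.93
Sum: 75.1 + 6.08 + 5.11 + 3.84 + 9.93 = 100.06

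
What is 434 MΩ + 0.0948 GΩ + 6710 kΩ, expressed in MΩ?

535.51 MΩ

In MΩ:
  434 MΩ → 434
  0.0948 GΩ = 0.0948e3 MΩ = 94.8
  6710 kΩ = 6710e-3 MΩ = 6.71
Sum: 434 + 94.8 + 6.71 = 535.51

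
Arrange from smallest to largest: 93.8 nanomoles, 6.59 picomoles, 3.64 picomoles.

3.64 picomoles < 6.59 picomoles < 93.8 nanomoles

93.8 nanomoles = 0.0000000938 moles
6.59 picomoles = 0.00000000000659 moles
3.64 picomoles = 0.00000000000364 moles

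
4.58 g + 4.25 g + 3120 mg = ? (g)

11.95 g

In g:
  4.58 g → 4.58
  4.25 g → 4.25
  3120 mg = 3120 × 10⁻³ g = 3.12
Sum: 4.58 + 4.25 + 3.12 = 11.95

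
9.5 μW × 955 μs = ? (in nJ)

9.5 × 10^-6 × 955 × 10^-6 = 9072.5 × 10^-12 J

9.0725 nJ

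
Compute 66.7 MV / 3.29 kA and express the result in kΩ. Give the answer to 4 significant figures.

(66.7e6) / (3.29e3) = 20.2736e3 Ω

20.27 kΩ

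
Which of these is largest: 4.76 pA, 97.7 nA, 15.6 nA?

4.76 pA = 0.00000000000476 A
97.7 nA = 0.0000000977 A
15.6 nA = 0.0000000156 A

97.7 nA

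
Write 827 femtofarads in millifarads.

0.000000000827 millifarads

femto = 1e-15, milli = 1e-3; factor is 1e-12.
827 × 1e-12 = 0.000000000827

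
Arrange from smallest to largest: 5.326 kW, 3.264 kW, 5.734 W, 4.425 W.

4.425 W < 5.734 W < 3.264 kW < 5.326 kW

5.326 kW = 5326 W
3.264 kW = 3264 W
5.734 W = 5.734 W
4.425 W = 4.425 W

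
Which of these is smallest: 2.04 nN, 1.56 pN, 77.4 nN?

1.56 pN

2.04 nN = 0.00000000204 N
1.56 pN = 0.00000000000156 N
77.4 nN = 0.0000000774 N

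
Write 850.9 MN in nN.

850900000000000000 nN

mega = 1e6, nano = 1e-9; factor is 1e15.
850.9 × 1e15 = 850900000000000000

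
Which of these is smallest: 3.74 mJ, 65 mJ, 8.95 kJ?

3.74 mJ = 0.00374 J
65 mJ = 0.065 J
8.95 kJ = 8950 J

3.74 mJ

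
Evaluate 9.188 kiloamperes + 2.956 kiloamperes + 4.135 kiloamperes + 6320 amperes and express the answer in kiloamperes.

In kiloamperes:
  9.188 kiloamperes → 9.188
  2.956 kiloamperes → 2.956
  4.135 kiloamperes → 4.135
  6320 amperes = 6320 × 10⁻³ kiloamperes = 6.32
Sum: 9.188 + 2.956 + 4.135 + 6.32 = 22.599

22.599 kiloamperes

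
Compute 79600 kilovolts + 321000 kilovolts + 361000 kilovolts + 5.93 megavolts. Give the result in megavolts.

767.53 megavolts

In megavolts:
  79600 kilovolts = 79600e-3 megavolts = 79.6
  321000 kilovolts = 321000e-3 megavolts = 321
  361000 kilovolts = 361000e-3 megavolts = 361
  5.93 megavolts → 5.93
Sum: 79.6 + 321 + 361 + 5.93 = 767.53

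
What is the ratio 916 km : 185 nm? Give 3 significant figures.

4950000000000

(916 × 10^3) / (185 × 10^-9) = 4.951 × 10^12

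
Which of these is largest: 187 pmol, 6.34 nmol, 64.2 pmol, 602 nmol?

187 pmol = 0.000000000187 mol
6.34 nmol = 0.00000000634 mol
64.2 pmol = 0.0000000000642 mol
602 nmol = 0.000000602 mol

602 nmol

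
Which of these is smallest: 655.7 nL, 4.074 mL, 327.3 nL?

655.7 nL = 0.0000006557 L
4.074 mL = 0.004074 L
327.3 nL = 0.0000003273 L

327.3 nL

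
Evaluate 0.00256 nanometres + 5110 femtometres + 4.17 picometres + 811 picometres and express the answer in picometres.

In picometres:
  0.00256 nanometres = 0.00256 × 10^3 picometres = 2.56
  5110 femtometres = 5110 × 10^-3 picometres = 5.11
  4.17 picometres → 4.17
  811 picometres → 811
Sum: 2.56 + 5.11 + 4.17 + 811 = 822.84

822.84 picometres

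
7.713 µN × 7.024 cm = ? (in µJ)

7.713 × 10^-6 × 7.024 × 10^-2 = 54.176112 × 10^-8 J

0.54176112 µJ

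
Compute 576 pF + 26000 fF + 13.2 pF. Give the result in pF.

615.2 pF

In pF:
  576 pF → 576
  26000 fF = 26000 × 10⁻³ pF = 26
  13.2 pF → 13.2
Sum: 576 + 26 + 13.2 = 615.2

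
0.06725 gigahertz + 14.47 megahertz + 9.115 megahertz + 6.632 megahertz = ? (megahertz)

In megahertz:
  0.06725 gigahertz = 0.06725 × 10³ megahertz = 67.25
  14.47 megahertz → 14.47
  9.115 megahertz → 9.115
  6.632 megahertz → 6.632
Sum: 67.25 + 14.47 + 9.115 + 6.632 = 97.467

97.467 megahertz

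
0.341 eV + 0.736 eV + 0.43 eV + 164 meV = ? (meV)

1671 meV

In meV:
  0.341 eV = 0.341e3 meV = 341
  0.736 eV = 0.736e3 meV = 736
  0.43 eV = 0.43e3 meV = 430
  164 meV → 164
Sum: 341 + 736 + 430 + 164 = 1671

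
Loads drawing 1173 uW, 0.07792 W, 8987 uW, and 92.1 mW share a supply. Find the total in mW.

180.18 mW

In mW:
  1173 uW = 1173 × 10^-3 mW = 1.173
  0.07792 W = 0.07792 × 10^3 mW = 77.92
  8987 uW = 8987 × 10^-3 mW = 8.987
  92.1 mW → 92.1
Sum: 1.173 + 77.92 + 8.987 + 92.1 = 180.18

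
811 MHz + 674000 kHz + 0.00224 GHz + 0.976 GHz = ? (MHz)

In MHz:
  811 MHz → 811
  674000 kHz = 674000 × 10⁻³ MHz = 674
  0.00224 GHz = 0.00224 × 10³ MHz = 2.24
  0.976 GHz = 0.976 × 10³ MHz = 976
Sum: 811 + 674 + 2.24 + 976 = 2463.24

2463.24 MHz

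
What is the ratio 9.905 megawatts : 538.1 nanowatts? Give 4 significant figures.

18410000000000

(9.905 × 10^6) / (538.1 × 10^-9) = 0.018407 × 10^15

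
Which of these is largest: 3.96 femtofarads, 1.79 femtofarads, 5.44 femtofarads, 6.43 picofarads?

3.96 femtofarads = 0.00000000000000396 farads
1.79 femtofarads = 0.00000000000000179 farads
5.44 femtofarads = 0.00000000000000544 farads
6.43 picofarads = 0.00000000000643 farads

6.43 picofarads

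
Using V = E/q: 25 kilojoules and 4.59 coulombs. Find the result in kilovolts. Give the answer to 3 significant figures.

5.45 kilovolts

(25 × 10³) / (4.59) = 5.4466 × 10³ V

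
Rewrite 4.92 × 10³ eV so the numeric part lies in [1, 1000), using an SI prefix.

= 4.92 × 10³ eV; 10³ is kilo.

4.92 keV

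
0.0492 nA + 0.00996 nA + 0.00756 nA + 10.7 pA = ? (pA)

In pA:
  0.0492 nA = 0.0492 × 10^3 pA = 49.2
  0.00996 nA = 0.00996 × 10^3 pA = 9.96
  0.00756 nA = 0.00756 × 10^3 pA = 7.56
  10.7 pA → 10.7
Sum: 49.2 + 9.96 + 7.56 + 10.7 = 77.42

77.42 pA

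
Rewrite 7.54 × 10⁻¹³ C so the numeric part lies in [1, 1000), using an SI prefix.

754 fC

= 754 × 10⁻¹⁵ C; 10⁻¹⁵ is femto.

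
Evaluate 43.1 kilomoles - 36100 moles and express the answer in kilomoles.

7 kilomoles

In kilomoles:
  43.1 kilomoles → 43.1
  36100 moles = 36100 × 10^-3 kilomoles = 36.1
Difference: 43.1 - 36.1 = 7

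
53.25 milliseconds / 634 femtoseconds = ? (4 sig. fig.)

(53.25 × 10⁻³) / (634 × 10⁻¹⁵) = 0.083991 × 10¹²

83990000000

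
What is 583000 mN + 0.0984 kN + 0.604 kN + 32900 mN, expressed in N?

1318.3 N

In N:
  583000 mN = 583000 × 10^-3 N = 583
  0.0984 kN = 0.0984 × 10^3 N = 98.4
  0.604 kN = 0.604 × 10^3 N = 604
  32900 mN = 32900 × 10^-3 N = 32.9
Sum: 583 + 98.4 + 604 + 32.9 = 1318.3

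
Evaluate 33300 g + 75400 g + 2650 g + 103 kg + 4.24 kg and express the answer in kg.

In kg:
  33300 g = 33300 × 10^-3 kg = 33.3
  75400 g = 75400 × 10^-3 kg = 75.4
  2650 g = 2650 × 10^-3 kg = 2.65
  103 kg → 103
  4.24 kg → 4.24
Sum: 33.3 + 75.4 + 2.65 + 103 + 4.24 = 218.59

218.59 kg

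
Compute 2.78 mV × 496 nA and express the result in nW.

2.78 × 10^-3 × 496 × 10^-9 = 1378.88 × 10^-12 W

1.37888 nW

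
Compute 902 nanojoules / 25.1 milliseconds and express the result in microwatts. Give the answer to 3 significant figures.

(902 × 10^-9) / (25.1 × 10^-3) = 35.936 × 10^-6 W

35.9 microwatts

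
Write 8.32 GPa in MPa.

giga = 1e9, mega = 1e6; factor is 1e3.
8.32 × 1e3 = 8320

8320 MPa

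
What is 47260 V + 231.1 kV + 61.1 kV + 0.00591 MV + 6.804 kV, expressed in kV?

In kV:
  47260 V = 47260e-3 kV = 47.26
  231.1 kV → 231.1
  61.1 kV → 61.1
  0.00591 MV = 0.00591e3 kV = 5.91
  6.804 kV → 6.804
Sum: 47.26 + 231.1 + 61.1 + 5.91 + 6.804 = 352.174

352.174 kV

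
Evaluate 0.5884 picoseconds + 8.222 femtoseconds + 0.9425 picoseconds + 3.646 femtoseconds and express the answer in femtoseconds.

1542.768 femtoseconds

In femtoseconds:
  0.5884 picoseconds = 0.5884 × 10^3 femtoseconds = 588.4
  8.222 femtoseconds → 8.222
  0.9425 picoseconds = 0.9425 × 10^3 femtoseconds = 942.5
  3.646 femtoseconds → 3.646
Sum: 588.4 + 8.222 + 942.5 + 3.646 = 1542.768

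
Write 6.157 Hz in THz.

(no prefix) = 10^0, tera = 10^12; factor is 10^-12.
6.157 × 10^-12 = 0.000000000006157

0.000000000006157 THz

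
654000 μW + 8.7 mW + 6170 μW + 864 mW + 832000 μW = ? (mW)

In mW:
  654000 μW = 654000 × 10⁻³ mW = 654
  8.7 mW → 8.7
  6170 μW = 6170 × 10⁻³ mW = 6.17
  864 mW → 864
  832000 μW = 832000 × 10⁻³ mW = 832
Sum: 654 + 8.7 + 6.17 + 864 + 832 = 2364.87

2364.87 mW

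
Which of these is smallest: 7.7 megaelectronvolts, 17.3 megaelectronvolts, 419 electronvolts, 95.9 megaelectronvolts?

419 electronvolts

7.7 megaelectronvolts = 7700000 electronvolts
17.3 megaelectronvolts = 17300000 electronvolts
419 electronvolts = 419 electronvolts
95.9 megaelectronvolts = 95900000 electronvolts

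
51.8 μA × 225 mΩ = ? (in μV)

11.655 μV

51.8 × 10⁻⁶ × 225 × 10⁻³ = 11655 × 10⁻⁹ V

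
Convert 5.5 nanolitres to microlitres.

0.0055 microlitres

nano = 10^-9, micro = 10^-6; factor is 10^-3.
5.5 × 10^-3 = 0.0055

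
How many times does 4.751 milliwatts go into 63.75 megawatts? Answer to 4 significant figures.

13420000000

(63.75e6) / (4.751e-3) = 13.418e9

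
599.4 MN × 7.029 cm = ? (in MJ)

599.4 × 10⁶ × 7.029 × 10⁻² = 4213.1826 × 10⁴ J

42.131826 MJ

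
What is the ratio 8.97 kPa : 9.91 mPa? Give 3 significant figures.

905000

(8.97e3) / (9.91e-3) = 0.9051e6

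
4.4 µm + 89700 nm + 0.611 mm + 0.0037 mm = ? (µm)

In µm:
  4.4 µm → 4.4
  89700 nm = 89700 × 10⁻³ µm = 89.7
  0.611 mm = 0.611 × 10³ µm = 611
  0.0037 mm = 0.0037 × 10³ µm = 3.7
Sum: 4.4 + 89.7 + 611 + 3.7 = 708.8

708.8 µm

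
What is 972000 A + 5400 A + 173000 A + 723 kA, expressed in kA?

In kA:
  972000 A = 972000 × 10^-3 kA = 972
  5400 A = 5400 × 10^-3 kA = 5.4
  173000 A = 173000 × 10^-3 kA = 173
  723 kA → 723
Sum: 972 + 5.4 + 173 + 723 = 1873.4

1873.4 kA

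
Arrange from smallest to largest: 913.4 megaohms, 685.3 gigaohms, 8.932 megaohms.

8.932 megaohms < 913.4 megaohms < 685.3 gigaohms

913.4 megaohms = 913400000 ohms
685.3 gigaohms = 685300000000 ohms
8.932 megaohms = 8932000 ohms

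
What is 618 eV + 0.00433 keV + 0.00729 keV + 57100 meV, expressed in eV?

In eV:
  618 eV → 618
  0.00433 keV = 0.00433 × 10³ eV = 4.33
  0.00729 keV = 0.00729 × 10³ eV = 7.29
  57100 meV = 57100 × 10⁻³ eV = 57.1
Sum: 618 + 4.33 + 7.29 + 57.1 = 686.72

686.72 eV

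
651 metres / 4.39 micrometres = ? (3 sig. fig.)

148000000

(651) / (4.39e-6) = 148.3e6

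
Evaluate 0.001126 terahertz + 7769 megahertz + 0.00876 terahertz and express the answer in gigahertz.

17.655 gigahertz

In gigahertz:
  0.001126 terahertz = 0.001126 × 10³ gigahertz = 1.126
  7769 megahertz = 7769 × 10⁻³ gigahertz = 7.769
  0.00876 terahertz = 0.00876 × 10³ gigahertz = 8.76
Sum: 1.126 + 7.769 + 8.76 = 17.655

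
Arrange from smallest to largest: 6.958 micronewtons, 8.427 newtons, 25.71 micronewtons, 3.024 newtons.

6.958 micronewtons = 0.000006958 newtons
8.427 newtons = 8.427 newtons
25.71 micronewtons = 0.00002571 newtons
3.024 newtons = 3.024 newtons

6.958 micronewtons < 25.71 micronewtons < 3.024 newtons < 8.427 newtons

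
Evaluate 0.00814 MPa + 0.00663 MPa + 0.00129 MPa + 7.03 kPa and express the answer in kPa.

23.09 kPa

In kPa:
  0.00814 MPa = 0.00814e3 kPa = 8.14
  0.00663 MPa = 0.00663e3 kPa = 6.63
  0.00129 MPa = 0.00129e3 kPa = 1.29
  7.03 kPa → 7.03
Sum: 8.14 + 6.63 + 1.29 + 7.03 = 23.09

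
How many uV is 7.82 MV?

mega = 10^6, micro = 10^-6; factor is 10^12.
7.82 × 10^12 = 7820000000000

7820000000000 uV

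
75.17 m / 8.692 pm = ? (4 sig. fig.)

8648000000000

(75.17) / (8.692 × 10^-12) = 8.6482 × 10^12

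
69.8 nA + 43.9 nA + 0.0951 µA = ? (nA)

In nA:
  69.8 nA → 69.8
  43.9 nA → 43.9
  0.0951 µA = 0.0951 × 10^3 nA = 95.1
Sum: 69.8 + 43.9 + 95.1 = 208.8

208.8 nA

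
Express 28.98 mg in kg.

milli = 1e-3, kilo = 1e3; factor is 1e-6.
28.98 × 1e-6 = 0.00002898

0.00002898 kg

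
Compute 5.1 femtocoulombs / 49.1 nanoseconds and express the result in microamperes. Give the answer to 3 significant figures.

0.104 microamperes

(5.1 × 10^-15) / (49.1 × 10^-9) = 0.10387 × 10^-6 A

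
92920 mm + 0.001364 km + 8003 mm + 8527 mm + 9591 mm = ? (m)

120.405 m

In m:
  92920 mm = 92920 × 10⁻³ m = 92.92
  0.001364 km = 0.001364 × 10³ m = 1.364
  8003 mm = 8003 × 10⁻³ m = 8.003
  8527 mm = 8527 × 10⁻³ m = 8.527
  9591 mm = 9591 × 10⁻³ m = 9.591
Sum: 92.92 + 1.364 + 8.003 + 8.527 + 9.591 = 120.405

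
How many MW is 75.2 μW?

micro = 10⁻⁶, mega = 10⁶; factor is 10⁻¹².
75.2 × 10⁻¹² = 0.0000000000752

0.0000000000752 MW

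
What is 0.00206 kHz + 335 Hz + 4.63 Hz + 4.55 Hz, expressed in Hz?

In Hz:
  0.00206 kHz = 0.00206 × 10³ Hz = 2.06
  335 Hz → 335
  4.63 Hz → 4.63
  4.55 Hz → 4.55
Sum: 2.06 + 335 + 4.63 + 4.55 = 346.24

346.24 Hz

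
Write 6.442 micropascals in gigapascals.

micro = 10⁻⁶, giga = 10⁹; factor is 10⁻¹⁵.
6.442 × 10⁻¹⁵ = 0.000000000000006442

0.000000000000006442 gigapascals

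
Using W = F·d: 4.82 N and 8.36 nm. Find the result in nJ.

4.82 × 8.36 × 10⁻⁹ = 40.2952 × 10⁻⁹ J

40.2952 nJ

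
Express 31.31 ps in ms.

0.00000003131 ms

pico = 10^-12, milli = 10^-3; factor is 10^-9.
31.31 × 10^-9 = 0.00000003131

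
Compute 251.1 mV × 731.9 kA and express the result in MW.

251.1e-3 × 731.9e3 = 183780.09 W

0.18378009 MW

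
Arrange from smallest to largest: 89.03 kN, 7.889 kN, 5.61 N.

5.61 N < 7.889 kN < 89.03 kN

89.03 kN = 89030 N
7.889 kN = 7889 N
5.61 N = 5.61 N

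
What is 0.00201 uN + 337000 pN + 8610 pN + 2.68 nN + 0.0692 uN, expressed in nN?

In nN:
  0.00201 uN = 0.00201 × 10³ nN = 2.01
  337000 pN = 337000 × 10⁻³ nN = 337
  8610 pN = 8610 × 10⁻³ nN = 8.61
  2.68 nN → 2.68
  0.0692 uN = 0.0692 × 10³ nN = 69.2
Sum: 2.01 + 337 + 8.61 + 2.68 + 69.2 = 419.5

419.5 nN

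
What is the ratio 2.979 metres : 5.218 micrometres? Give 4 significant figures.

570900

(2.979) / (5.218 × 10^-6) = 0.57091 × 10^6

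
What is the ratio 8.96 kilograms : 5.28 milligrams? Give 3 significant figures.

(8.96 × 10³) / (5.28 × 10⁻³) = 1.697 × 10⁶

1700000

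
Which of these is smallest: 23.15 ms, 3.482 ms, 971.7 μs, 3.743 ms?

23.15 ms = 0.02315 s
3.482 ms = 0.003482 s
971.7 μs = 0.0009717 s
3.743 ms = 0.003743 s

971.7 μs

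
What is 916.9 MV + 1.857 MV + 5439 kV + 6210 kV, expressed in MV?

930.406 MV

In MV:
  916.9 MV → 916.9
  1.857 MV → 1.857
  5439 kV = 5439e-3 MV = 5.439
  6210 kV = 6210e-3 MV = 6.21
Sum: 916.9 + 1.857 + 5.439 + 6.21 = 930.406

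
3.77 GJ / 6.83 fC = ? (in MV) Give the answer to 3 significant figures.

552000000000000000 MV

(3.77 × 10⁹) / (6.83 × 10⁻¹⁵) = 0.55198 × 10²⁴ V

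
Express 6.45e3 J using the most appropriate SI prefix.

6.45 kJ

= 6.45e3 J; 1e3 is kilo.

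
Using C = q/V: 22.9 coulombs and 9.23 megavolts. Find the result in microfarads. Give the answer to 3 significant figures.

(22.9) / (9.23e6) = 2.481e-6 F

2.48 microfarads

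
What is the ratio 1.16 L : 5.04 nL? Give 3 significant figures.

(1.16) / (5.04 × 10^-9) = 0.2302 × 10^9

230000000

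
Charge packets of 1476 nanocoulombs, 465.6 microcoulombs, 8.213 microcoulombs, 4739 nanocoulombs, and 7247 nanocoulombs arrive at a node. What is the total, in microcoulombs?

487.275 microcoulombs

In microcoulombs:
  1476 nanocoulombs = 1476 × 10⁻³ microcoulombs = 1.476
  465.6 microcoulombs → 465.6
  8.213 microcoulombs → 8.213
  4739 nanocoulombs = 4739 × 10⁻³ microcoulombs = 4.739
  7247 nanocoulombs = 7247 × 10⁻³ microcoulombs = 7.247
Sum: 1.476 + 465.6 + 8.213 + 4.739 + 7.247 = 487.275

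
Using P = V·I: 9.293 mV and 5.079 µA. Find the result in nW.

47.199147 nW

9.293 × 10^-3 × 5.079 × 10^-6 = 47.199147 × 10^-9 W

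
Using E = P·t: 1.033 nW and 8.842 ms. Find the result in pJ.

1.033e-9 × 8.842e-3 = 9.133786e-12 J

9.133786 pJ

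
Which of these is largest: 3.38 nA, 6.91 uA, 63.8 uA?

3.38 nA = 0.00000000338 A
6.91 uA = 0.00000691 A
63.8 uA = 0.0000638 A

63.8 uA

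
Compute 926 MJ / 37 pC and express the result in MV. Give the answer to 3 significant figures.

(926 × 10⁶) / (37 × 10⁻¹²) = 25.027 × 10¹⁸ V

25000000000000 MV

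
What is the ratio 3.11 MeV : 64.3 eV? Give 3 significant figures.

(3.11e6) / (64.3) = 0.04837e6

48400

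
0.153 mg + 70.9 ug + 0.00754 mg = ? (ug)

231.44 ug

In ug:
  0.153 mg = 0.153 × 10^3 ug = 153
  70.9 ug → 70.9
  0.00754 mg = 0.00754 × 10^3 ug = 7.54
Sum: 153 + 70.9 + 7.54 = 231.44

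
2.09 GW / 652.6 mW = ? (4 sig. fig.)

3203000000

(2.09e9) / (652.6e-3) = 0.0032026e12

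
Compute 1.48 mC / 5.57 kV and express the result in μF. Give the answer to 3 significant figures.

0.266 μF

(1.48 × 10^-3) / (5.57 × 10^3) = 0.26571 × 10^-6 F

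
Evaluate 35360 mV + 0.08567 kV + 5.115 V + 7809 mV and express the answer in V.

133.954 V

In V:
  35360 mV = 35360e-3 V = 35.36
  0.08567 kV = 0.08567e3 V = 85.67
  5.115 V → 5.115
  7809 mV = 7809e-3 V = 7.809
Sum: 35.36 + 85.67 + 5.115 + 7.809 = 133.954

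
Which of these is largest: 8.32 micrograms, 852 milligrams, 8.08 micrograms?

852 milligrams

8.32 micrograms = 0.00000832 grams
852 milligrams = 0.852 grams
8.08 micrograms = 0.00000808 grams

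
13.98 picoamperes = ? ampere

0.00000000001398 amperes

pico = 10⁻¹², (no prefix) = 10⁰; factor is 10⁻¹².
13.98 × 10⁻¹² = 0.00000000001398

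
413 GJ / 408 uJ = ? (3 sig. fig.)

1010000000000000

(413 × 10⁹) / (408 × 10⁻⁶) = 1.012 × 10¹⁵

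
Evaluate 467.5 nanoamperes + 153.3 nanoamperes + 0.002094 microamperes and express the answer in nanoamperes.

622.894 nanoamperes

In nanoamperes:
  467.5 nanoamperes → 467.5
  153.3 nanoamperes → 153.3
  0.002094 microamperes = 0.002094e3 nanoamperes = 2.094
Sum: 467.5 + 153.3 + 2.094 = 622.894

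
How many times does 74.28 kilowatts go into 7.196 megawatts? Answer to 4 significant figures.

96.88

(7.196 × 10^6) / (74.28 × 10^3) = 0.096877 × 10^3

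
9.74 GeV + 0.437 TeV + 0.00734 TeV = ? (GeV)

454.08 GeV

In GeV:
  9.74 GeV → 9.74
  0.437 TeV = 0.437 × 10^3 GeV = 437
  0.00734 TeV = 0.00734 × 10^3 GeV = 7.34
Sum: 9.74 + 437 + 7.34 = 454.08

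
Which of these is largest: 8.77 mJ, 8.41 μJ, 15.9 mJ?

15.9 mJ

8.77 mJ = 0.00877 J
8.41 μJ = 0.00000841 J
15.9 mJ = 0.0159 J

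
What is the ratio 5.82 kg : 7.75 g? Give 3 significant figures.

(5.82 × 10^3) / (7.75) = 0.751 × 10^3

751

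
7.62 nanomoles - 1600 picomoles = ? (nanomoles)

6.02 nanomoles

In nanomoles:
  7.62 nanomoles → 7.62
  1600 picomoles = 1600 × 10⁻³ nanomoles = 1.6
Difference: 7.62 - 1.6 = 6.02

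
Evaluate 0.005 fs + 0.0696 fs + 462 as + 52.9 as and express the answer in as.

In as:
  0.005 fs = 0.005 × 10^3 as = 5
  0.0696 fs = 0.0696 × 10^3 as = 69.6
  462 as → 462
  52.9 as → 52.9
Sum: 5 + 69.6 + 462 + 52.9 = 589.5

589.5 as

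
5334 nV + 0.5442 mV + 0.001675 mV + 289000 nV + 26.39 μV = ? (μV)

In μV:
  5334 nV = 5334 × 10^-3 μV = 5.334
  0.5442 mV = 0.5442 × 10^3 μV = 544.2
  0.001675 mV = 0.001675 × 10^3 μV = 1.675
  289000 nV = 289000 × 10^-3 μV = 289
  26.39 μV → 26.39
Sum: 5.334 + 544.2 + 1.675 + 289 + 26.39 = 866.599

866.599 μV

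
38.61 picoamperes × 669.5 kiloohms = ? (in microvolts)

25.849395 microvolts

38.61e-12 × 669.5e3 = 25849.395e-9 V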